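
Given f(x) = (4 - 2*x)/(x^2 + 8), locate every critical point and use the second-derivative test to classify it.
f'(x) = 2*(-x^2 + 2*x*(x - 2) - 8)/(x^2 + 8)^2

Solve f'(x) = 0:
  f'(x) = 2*(x^2 - 4*x - 8)/(x^2 + 8)^2; the denominator is positive wherever f is defined, so f'(x) = 0 ⇔ 2*x^2 - 8*x - 16 = 0.
  Factor: 2*x^2 - 8*x - 16 = 2*(x^2 - 4*x - 8); x^2 - 4*x - 8 = 0 has no rational roots; quadratic formula: x = (4 ± √48)/2.
  ⇒ x = 2 - 2*sqrt(3) ≈ -1.4641, 2 + 2*sqrt(3) ≈ 5.4641

f''(x) = 4*(4*x^2*(2 - x) + (3*x - 2)*(x^2 + 8))/(x^2 + 8)^3
Second-derivative test at each critical point:
  f''(-1.4641) = -0.1347 < 0 → local maximum
  f''(5.4641) = 0.0097 > 0 → local minimum

Critical points: x = 2 - 2*sqrt(3) ≈ -1.4641 (local maximum); x = 2 + 2*sqrt(3) ≈ 5.4641 (local minimum)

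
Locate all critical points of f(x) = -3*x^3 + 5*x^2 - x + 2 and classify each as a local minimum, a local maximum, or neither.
f'(x) = -9*x^2 + 10*x - 1

Solve f'(x) = 0:
  Factor: -9*x^2 + 10*x - 1 = -(x - 1)*(9*x - 1) = 0.
  ⇒ x = 1/9, 1

f''(x) = 10 - 18*x
Second-derivative test at each critical point:
  f''(1/9) = 8 > 0 → local minimum
  f''(1) = -8 < 0 → local maximum

Critical points: x = 1/9 (local minimum); x = 1 (local maximum)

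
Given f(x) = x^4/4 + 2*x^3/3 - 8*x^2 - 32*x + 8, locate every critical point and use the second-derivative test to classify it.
f'(x) = x^3 + 2*x^2 - 16*x - 32

Solve f'(x) = 0:
  Factor: x^3 + 2*x^2 - 16*x - 32 = (x - 4)*(x + 2)*(x + 4) = 0.
  ⇒ x = -4, -2, 4

f''(x) = 3*x^2 + 4*x - 16
Second-derivative test at each critical point:
  f''(-4) = 16 > 0 → local minimum
  f''(-2) = -12 < 0 → local maximum
  f''(4) = 48 > 0 → local minimum

Critical points: x = -4 (local minimum); x = -2 (local maximum); x = 4 (local minimum)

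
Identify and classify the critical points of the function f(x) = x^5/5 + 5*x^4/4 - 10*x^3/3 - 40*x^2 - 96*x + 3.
f'(x) = x^4 + 5*x^3 - 10*x^2 - 80*x - 96

Solve f'(x) = 0:
  Factor: x^4 + 5*x^3 - 10*x^2 - 80*x - 96 = (x - 4)*(x + 2)*(x + 3)*(x + 4) = 0.
  ⇒ x = -4, -3, -2, 4

f''(x) = 4*x^3 + 15*x^2 - 20*x - 80
Second-derivative test at each critical point:
  f''(-4) = -16 < 0 → local maximum
  f''(-3) = 7 > 0 → local minimum
  f''(-2) = -12 < 0 → local maximum
  f''(4) = 336 > 0 → local minimum

Critical points: x = -4 (local maximum); x = -3 (local minimum); x = -2 (local maximum); x = 4 (local minimum)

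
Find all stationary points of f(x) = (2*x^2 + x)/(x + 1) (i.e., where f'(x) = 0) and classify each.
f'(x) = (2*x^2 + 4*x + 1)/(x^2 + 2*x + 1)

Solve f'(x) = 0:
  f'(x) = (2*x^2 + 4*x + 1)/(x + 1)^2; the denominator is positive wherever f is defined, so f'(x) = 0 ⇔ 2*x^2 + 4*x + 1 = 0.
  2*x^2 + 4*x + 1 = 0 has no rational roots; quadratic formula: x = (-4 ± √8)/4.
  ⇒ x = -1 - sqrt(2)/2 ≈ -1.7071, -1 + sqrt(2)/2 ≈ -0.2929

f''(x) = 2/(x^3 + 3*x^2 + 3*x + 1)
Second-derivative test at each critical point:
  f''(-1.7071) = -5.6569 < 0 → local maximum
  f''(-0.2929) = 5.6569 > 0 → local minimum

Critical points: x = -1 - sqrt(2)/2 ≈ -1.7071 (local maximum); x = -1 + sqrt(2)/2 ≈ -0.2929 (local minimum)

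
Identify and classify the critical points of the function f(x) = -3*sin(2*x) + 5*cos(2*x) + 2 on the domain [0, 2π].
f'(x) = -10*sin(2*x) - 6*cos(2*x)

Solve f'(x) = 0 on [0, 2π]:
  f'(x) = 0 ⇔ -3*cos(2*x) = 5*sin(2*x) ⇔ tan(2*x) = -3/5, i.e. 2*x = arctan(-3/5) + nπ; keep the solutions lying in [0, 2π].
  ⇒ x = -atan(3/5)/2 + pi/2 ≈ 1.3006, pi - atan(3/5)/2 ≈ 2.8714, -atan(3/5)/2 + 3*pi/2 ≈ 4.4422, -atan(3/5)/2 + 2*pi ≈ 6.0130

f''(x) = 12*sin(2*x) - 20*cos(2*x)
Second-derivative test at each critical point:
  f''(1.3006) = 23.3238 > 0 → local minimum
  f''(2.8714) = -23.3238 < 0 → local maximum
  f''(4.4422) = 23.3238 > 0 → local minimum
  f''(6.0130) = -23.3238 < 0 → local maximum

Critical points: x = -atan(3/5)/2 + pi/2 ≈ 1.3006 (local minimum); x = pi - atan(3/5)/2 ≈ 2.8714 (local maximum); x = -atan(3/5)/2 + 3*pi/2 ≈ 4.4422 (local minimum); x = -atan(3/5)/2 + 2*pi ≈ 6.0130 (local maximum)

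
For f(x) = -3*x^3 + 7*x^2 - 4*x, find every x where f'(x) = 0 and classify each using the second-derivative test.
f'(x) = -9*x^2 + 14*x - 4

Solve f'(x) = 0:
  9*x^2 - 14*x + 4 = 0 has no rational roots; quadratic formula: x = (14 ± √52)/18.
  ⇒ x = 7/9 - sqrt(13)/9 ≈ 0.3772, sqrt(13)/9 + 7/9 ≈ 1.1784

f''(x) = 14 - 18*x
Second-derivative test at each critical point:
  f''(0.3772) = 7.2111 > 0 → local minimum
  f''(1.1784) = -7.2111 < 0 → local maximum

Critical points: x = 7/9 - sqrt(13)/9 ≈ 0.3772 (local minimum); x = sqrt(13)/9 + 7/9 ≈ 1.1784 (local maximum)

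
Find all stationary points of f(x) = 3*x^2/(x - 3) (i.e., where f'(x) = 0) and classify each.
f'(x) = 3*x*(x - 6)/(x^2 - 6*x + 9)

Solve f'(x) = 0:
  f'(x) = 3*x*(x - 6)/(x - 3)^2; the denominator is positive wherever f is defined, so f'(x) = 0 ⇔ 3*x^2 - 18*x = 0.
  Factor: 3*x^2 - 18*x = 3*x*(x - 6) = 0.
  ⇒ x = 0, 6

f''(x) = 54/(x^3 - 9*x^2 + 27*x - 27)
Second-derivative test at each critical point:
  f''(0) = -2 < 0 → local maximum
  f''(6) = 2 > 0 → local minimum

Critical points: x = 0 (local maximum); x = 6 (local minimum)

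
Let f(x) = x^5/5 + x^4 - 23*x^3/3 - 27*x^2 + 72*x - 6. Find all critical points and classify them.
f'(x) = x^4 + 4*x^3 - 23*x^2 - 54*x + 72

Solve f'(x) = 0:
  Factor: x^4 + 4*x^3 - 23*x^2 - 54*x + 72 = (x - 4)*(x - 1)*(x + 3)*(x + 6) = 0.
  ⇒ x = -6, -3, 1, 4

f''(x) = 4*x^3 + 12*x^2 - 46*x - 54
Second-derivative test at each critical point:
  f''(-6) = -210 < 0 → local maximum
  f''(-3) = 84 > 0 → local minimum
  f''(1) = -84 < 0 → local maximum
  f''(4) = 210 > 0 → local minimum

Critical points: x = -6 (local maximum); x = -3 (local minimum); x = 1 (local maximum); x = 4 (local minimum)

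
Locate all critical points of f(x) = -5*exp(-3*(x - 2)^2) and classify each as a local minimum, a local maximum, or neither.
f'(x) = 30*(x - 2)*exp(-3*(x - 2)^2)

Solve f'(x) = 0:
  f'(x) = (30*x - 60)·exp(-3*(x - 2)^2) and exp(-3*(x - 2)^2) > 0 for every x, so f'(x) = 0 ⇔ 30*x - 60 = 0.
  Factor: 30*x - 60 = 30*(x - 2) = 0.
  ⇒ x = 2

f''(x) = 30*(1 - 6*(x - 2)^2)*exp(-3*(x - 2)^2)
Second-derivative test at each critical point:
  f''(2) = 30 > 0 → local minimum

Critical points: x = 2 (local minimum)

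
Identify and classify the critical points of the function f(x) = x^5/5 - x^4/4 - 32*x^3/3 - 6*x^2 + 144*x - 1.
f'(x) = x^4 - x^3 - 32*x^2 - 12*x + 144

Solve f'(x) = 0:
  Factor: x^4 - x^3 - 32*x^2 - 12*x + 144 = (x - 6)*(x - 2)*(x + 3)*(x + 4) = 0.
  ⇒ x = -4, -3, 2, 6

f''(x) = 4*x^3 - 3*x^2 - 64*x - 12
Second-derivative test at each critical point:
  f''(-4) = -60 < 0 → local maximum
  f''(-3) = 45 > 0 → local minimum
  f''(2) = -120 < 0 → local maximum
  f''(6) = 360 > 0 → local minimum

Critical points: x = -4 (local maximum); x = -3 (local minimum); x = 2 (local maximum); x = 6 (local minimum)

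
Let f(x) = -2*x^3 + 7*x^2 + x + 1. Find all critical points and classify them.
f'(x) = -6*x^2 + 14*x + 1

Solve f'(x) = 0:
  6*x^2 - 14*x - 1 = 0 has no rational roots; quadratic formula: x = (14 ± √220)/12.
  ⇒ x = 7/6 - sqrt(55)/6 ≈ -0.0694, 7/6 + sqrt(55)/6 ≈ 2.4027

f''(x) = 14 - 12*x
Second-derivative test at each critical point:
  f''(-0.0694) = 14.8324 > 0 → local minimum
  f''(2.4027) = -14.8324 < 0 → local maximum

Critical points: x = 7/6 - sqrt(55)/6 ≈ -0.0694 (local minimum); x = 7/6 + sqrt(55)/6 ≈ 2.4027 (local maximum)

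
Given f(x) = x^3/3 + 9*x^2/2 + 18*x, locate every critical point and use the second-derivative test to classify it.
f'(x) = x^2 + 9*x + 18

Solve f'(x) = 0:
  Factor: x^2 + 9*x + 18 = (x + 3)*(x + 6) = 0.
  ⇒ x = -6, -3

f''(x) = 2*x + 9
Second-derivative test at each critical point:
  f''(-6) = -3 < 0 → local maximum
  f''(-3) = 3 > 0 → local minimum

Critical points: x = -6 (local maximum); x = -3 (local minimum)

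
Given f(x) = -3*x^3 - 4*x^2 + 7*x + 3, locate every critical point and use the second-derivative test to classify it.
f'(x) = -9*x^2 - 8*x + 7

Solve f'(x) = 0:
  9*x^2 + 8*x - 7 = 0 has no rational roots; quadratic formula: x = (-8 ± √316)/18.
  ⇒ x = -sqrt(79)/9 - 4/9 ≈ -1.4320, -4/9 + sqrt(79)/9 ≈ 0.5431

f''(x) = -18*x - 8
Second-derivative test at each critical point:
  f''(-1.4320) = 17.7764 > 0 → local minimum
  f''(0.5431) = -17.7764 < 0 → local maximum

Critical points: x = -sqrt(79)/9 - 4/9 ≈ -1.4320 (local minimum); x = -4/9 + sqrt(79)/9 ≈ 0.5431 (local maximum)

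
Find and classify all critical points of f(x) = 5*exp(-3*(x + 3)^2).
f'(x) = 30*(-x - 3)*exp(-3*(x + 3)^2)

Solve f'(x) = 0:
  f'(x) = (-30*x - 90)·exp(-3*(x + 3)^2) and exp(-3*(x + 3)^2) > 0 for every x, so f'(x) = 0 ⇔ -30*x - 90 = 0.
  Factor: -30*x - 90 = -30*(x + 3) = 0.
  ⇒ x = -3

f''(x) = 30*(6*(x + 3)^2 - 1)*exp(-3*(x + 3)^2)
Second-derivative test at each critical point:
  f''(-3) = -30 < 0 → local maximum

Critical points: x = -3 (local maximum)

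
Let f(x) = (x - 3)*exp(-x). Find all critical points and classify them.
f'(x) = (4 - x)*exp(-x)

Solve f'(x) = 0:
  f'(x) = (4 - x)·exp(-x) and exp(-x) > 0 for every x, so f'(x) = 0 ⇔ 4 - x = 0.
  4 - x = 0.
  ⇒ x = 4

f''(x) = (x - 5)*exp(-x)
Second-derivative test at each critical point:
  f''(4) = -0.0183 < 0 → local maximum

Critical points: x = 4 (local maximum)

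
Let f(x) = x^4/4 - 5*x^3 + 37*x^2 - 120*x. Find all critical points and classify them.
f'(x) = x^3 - 15*x^2 + 74*x - 120

Solve f'(x) = 0:
  Factor: x^3 - 15*x^2 + 74*x - 120 = (x - 6)*(x - 5)*(x - 4) = 0.
  ⇒ x = 4, 5, 6

f''(x) = 3*x^2 - 30*x + 74
Second-derivative test at each critical point:
  f''(4) = 2 > 0 → local minimum
  f''(5) = -1 < 0 → local maximum
  f''(6) = 2 > 0 → local minimum

Critical points: x = 4 (local minimum); x = 5 (local maximum); x = 6 (local minimum)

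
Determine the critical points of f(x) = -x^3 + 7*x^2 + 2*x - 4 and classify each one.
f'(x) = -3*x^2 + 14*x + 2

Solve f'(x) = 0:
  3*x^2 - 14*x - 2 = 0 has no rational roots; quadratic formula: x = (14 ± √220)/6.
  ⇒ x = 7/3 - sqrt(55)/3 ≈ -0.1387, 7/3 + sqrt(55)/3 ≈ 4.8054

f''(x) = 14 - 6*x
Second-derivative test at each critical point:
  f''(-0.1387) = 14.8324 > 0 → local minimum
  f''(4.8054) = -14.8324 < 0 → local maximum

Critical points: x = 7/3 - sqrt(55)/3 ≈ -0.1387 (local minimum); x = 7/3 + sqrt(55)/3 ≈ 4.8054 (local maximum)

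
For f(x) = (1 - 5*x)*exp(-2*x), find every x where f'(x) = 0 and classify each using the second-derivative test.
f'(x) = (10*x - 7)*exp(-2*x)

Solve f'(x) = 0:
  f'(x) = (10*x - 7)·exp(-2*x) and exp(-2*x) > 0 for every x, so f'(x) = 0 ⇔ 10*x - 7 = 0.
  10*x - 7 = 0.
  ⇒ x = 7/10

f''(x) = 4*(6 - 5*x)*exp(-2*x)
Second-derivative test at each critical point:
  f''(7/10) = 2.4660 > 0 → local minimum

Critical points: x = 7/10 (local minimum)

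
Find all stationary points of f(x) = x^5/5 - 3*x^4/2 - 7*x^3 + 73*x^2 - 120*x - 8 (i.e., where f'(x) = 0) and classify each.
f'(x) = x^4 - 6*x^3 - 21*x^2 + 146*x - 120

Solve f'(x) = 0:
  Factor: x^4 - 6*x^3 - 21*x^2 + 146*x - 120 = (x - 6)*(x - 4)*(x - 1)*(x + 5) = 0.
  ⇒ x = -5, 1, 4, 6

f''(x) = 4*x^3 - 18*x^2 - 42*x + 146
Second-derivative test at each critical point:
  f''(-5) = -594 < 0 → local maximum
  f''(1) = 90 > 0 → local minimum
  f''(4) = -54 < 0 → local maximum
  f''(6) = 110 > 0 → local minimum

Critical points: x = -5 (local maximum); x = 1 (local minimum); x = 4 (local maximum); x = 6 (local minimum)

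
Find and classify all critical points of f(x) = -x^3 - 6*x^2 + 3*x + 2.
f'(x) = -3*x^2 - 12*x + 3

Solve f'(x) = 0:
  Factor: -3*x^2 - 12*x + 3 = -3*(x^2 + 4*x - 1); x^2 + 4*x - 1 = 0 has no rational roots; quadratic formula: x = (-4 ± √20)/2.
  ⇒ x = -sqrt(5) - 2 ≈ -4.2361, -2 + sqrt(5) ≈ 0.2361

f''(x) = -6*x - 12
Second-derivative test at each critical point:
  f''(-4.2361) = 13.4164 > 0 → local minimum
  f''(0.2361) = -13.4164 < 0 → local maximum

Critical points: x = -sqrt(5) - 2 ≈ -4.2361 (local minimum); x = -2 + sqrt(5) ≈ 0.2361 (local maximum)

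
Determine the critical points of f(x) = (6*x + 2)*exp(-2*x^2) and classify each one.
f'(x) = 2*(-4*x*(3*x + 1) + 3)*exp(-2*x^2)

Solve f'(x) = 0:
  f'(x) = (-24*x^2 - 8*x + 6)·exp(-2*x^2) and exp(-2*x^2) > 0 for every x, so f'(x) = 0 ⇔ -24*x^2 - 8*x + 6 = 0.
  Factor: -24*x^2 - 8*x + 6 = -2*(12*x^2 + 4*x - 3); 12*x^2 + 4*x - 3 = 0 has no rational roots; quadratic formula: x = (-4 ± √160)/24.
  ⇒ x = -sqrt(10)/6 - 1/6 ≈ -0.6937, -1/6 + sqrt(10)/6 ≈ 0.3604

f''(x) = 8*(4*x^2*(3*x + 1) - 9*x - 1)*exp(-2*x^2)
Second-derivative test at each critical point:
  f''(-0.6937) = 9.6626 > 0 → local minimum
  f''(0.3604) = -19.5112 < 0 → local maximum

Critical points: x = -sqrt(10)/6 - 1/6 ≈ -0.6937 (local minimum); x = -1/6 + sqrt(10)/6 ≈ 0.3604 (local maximum)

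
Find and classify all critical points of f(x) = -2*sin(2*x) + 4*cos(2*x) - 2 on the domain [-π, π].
f'(x) = -8*sin(2*x) - 4*cos(2*x)

Solve f'(x) = 0 on [-π, π]:
  f'(x) = 0 ⇔ -2*cos(2*x) = 4*sin(2*x) ⇔ tan(2*x) = -1/2, i.e. 2*x = arctan(-1/2) + nπ; keep the solutions lying in [-π, π].
  ⇒ x = -pi/2 - atan(1/2)/2 ≈ -1.8026, -atan(1/2)/2 ≈ -0.2318, -atan(1/2)/2 + pi/2 ≈ 1.3390, pi - atan(1/2)/2 ≈ 2.9098

f''(x) = 8*sin(2*x) - 16*cos(2*x)
Second-derivative test at each critical point:
  f''(-1.8026) = 17.8885 > 0 → local minimum
  f''(-0.2318) = -17.8885 < 0 → local maximum
  f''(1.3390) = 17.8885 > 0 → local minimum
  f''(2.9098) = -17.8885 < 0 → local maximum

Critical points: x = -pi/2 - atan(1/2)/2 ≈ -1.8026 (local minimum); x = -atan(1/2)/2 ≈ -0.2318 (local maximum); x = -atan(1/2)/2 + pi/2 ≈ 1.3390 (local minimum); x = pi - atan(1/2)/2 ≈ 2.9098 (local maximum)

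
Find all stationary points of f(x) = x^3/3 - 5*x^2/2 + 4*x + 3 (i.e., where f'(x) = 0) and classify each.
f'(x) = x^2 - 5*x + 4

Solve f'(x) = 0:
  Factor: x^2 - 5*x + 4 = (x - 4)*(x - 1) = 0.
  ⇒ x = 1, 4

f''(x) = 2*x - 5
Second-derivative test at each critical point:
  f''(1) = -3 < 0 → local maximum
  f''(4) = 3 > 0 → local minimum

Critical points: x = 1 (local maximum); x = 4 (local minimum)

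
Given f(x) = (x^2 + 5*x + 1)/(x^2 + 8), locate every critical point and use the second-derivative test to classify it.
f'(x) = (-5*x^2 + 14*x + 40)/(x^4 + 16*x^2 + 64)

Solve f'(x) = 0:
  f'(x) = -(5*x^2 - 14*x - 40)/(x^2 + 8)^2; the denominator is positive wherever f is defined, so f'(x) = 0 ⇔ -5*x^2 + 14*x + 40 = 0.
  5*x^2 - 14*x - 40 = 0 has no rational roots; quadratic formula: x = (14 ± √996)/10.
  ⇒ x = 7/5 - sqrt(249)/5 ≈ -1.7559, 7/5 + sqrt(249)/5 ≈ 4.5559

f''(x) = 2*(5*x^3 - 21*x^2 - 120*x + 56)/(x^6 + 24*x^4 + 192*x^2 + 512)
Second-derivative test at each critical point:
  f''(-1.7559) = 0.2569 > 0 → local minimum
  f''(4.5559) = -0.0382 < 0 → local maximum

Critical points: x = 7/5 - sqrt(249)/5 ≈ -1.7559 (local minimum); x = 7/5 + sqrt(249)/5 ≈ 4.5559 (local maximum)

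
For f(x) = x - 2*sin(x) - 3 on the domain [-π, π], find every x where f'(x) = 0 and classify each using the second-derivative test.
f'(x) = 1 - 2*cos(x)

Solve f'(x) = 0 on [-π, π]:
  f'(x) = 0 ⇔ cos(x) = 1/2, i.e. x = ±arccos(1/2) + 2nπ; keep the solutions lying in [-π, π].
  ⇒ x = -pi/3 ≈ -1.0472, pi/3 ≈ 1.0472

f''(x) = 2*sin(x)
Second-derivative test at each critical point:
  f''(-1.0472) = -1.7321 < 0 → local maximum
  f''(1.0472) = 1.7321 > 0 → local minimum

Critical points: x = -pi/3 ≈ -1.0472 (local maximum); x = pi/3 ≈ 1.0472 (local minimum)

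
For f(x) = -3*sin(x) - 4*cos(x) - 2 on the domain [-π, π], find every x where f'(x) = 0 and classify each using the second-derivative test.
f'(x) = 4*sin(x) - 3*cos(x)

Solve f'(x) = 0 on [-π, π]:
  f'(x) = 0 ⇔ -3*cos(x) = -4*sin(x) ⇔ tan(x) = 3/4, i.e. x = arctan(3/4) + nπ; keep the solutions lying in [-π, π].
  ⇒ x = -pi + atan(3/4) ≈ -2.4981, atan(3/4) ≈ 0.6435

f''(x) = 3*sin(x) + 4*cos(x)
Second-derivative test at each critical point:
  f''(-2.4981) = -5 < 0 → local maximum
  f''(0.6435) = 5 > 0 → local minimum

Critical points: x = -pi + atan(3/4) ≈ -2.4981 (local maximum); x = atan(3/4) ≈ 0.6435 (local minimum)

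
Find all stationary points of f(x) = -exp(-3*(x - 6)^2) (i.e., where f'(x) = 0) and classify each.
f'(x) = 6*(x - 6)*exp(-3*(x - 6)^2)

Solve f'(x) = 0:
  f'(x) = (6*x - 36)·exp(-3*(x - 6)^2) and exp(-3*(x - 6)^2) > 0 for every x, so f'(x) = 0 ⇔ 6*x - 36 = 0.
  Factor: 6*x - 36 = 6*(x - 6) = 0.
  ⇒ x = 6

f''(x) = 6*(1 - 6*(x - 6)^2)*exp(-3*(x - 6)^2)
Second-derivative test at each critical point:
  f''(6) = 6 > 0 → local minimum

Critical points: x = 6 (local minimum)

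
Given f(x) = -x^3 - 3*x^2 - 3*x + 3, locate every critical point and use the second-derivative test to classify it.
f'(x) = -3*x^2 - 6*x - 3

Solve f'(x) = 0:
  Factor: -3*x^2 - 6*x - 3 = -3*(x + 1)^2 = 0.
  ⇒ x = -1

f''(x) = -6*x - 6
Second-derivative test at each critical point:
  f''(-1) = 0, so the second-derivative test is inconclusive; use the first-derivative test: f'(-5/4) = -0.1875, f'(-3/4) = -0.1875 — f' is negative on both sides (no sign change) → neither a local maximum nor a local minimum

Critical points: x = -1 (neither)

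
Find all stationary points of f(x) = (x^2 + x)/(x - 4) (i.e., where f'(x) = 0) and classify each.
f'(x) = (x^2 - 8*x - 4)/(x^2 - 8*x + 16)

Solve f'(x) = 0:
  f'(x) = (x^2 - 8*x - 4)/(x - 4)^2; the denominator is positive wherever f is defined, so f'(x) = 0 ⇔ x^2 - 8*x - 4 = 0.
  x^2 - 8*x - 4 = 0 has no rational roots; quadratic formula: x = (8 ± √80)/2.
  ⇒ x = 4 - 2*sqrt(5) ≈ -0.4721, 4 + 2*sqrt(5) ≈ 8.4721

f''(x) = 40/(x^3 - 12*x^2 + 48*x - 64)
Second-derivative test at each critical point:
  f''(-0.4721) = -0.4472 < 0 → local maximum
  f''(8.4721) = 0.4472 > 0 → local minimum

Critical points: x = 4 - 2*sqrt(5) ≈ -0.4721 (local maximum); x = 4 + 2*sqrt(5) ≈ 8.4721 (local minimum)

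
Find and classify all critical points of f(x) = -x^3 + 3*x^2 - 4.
f'(x) = 3*x*(2 - x)

Solve f'(x) = 0:
  Factor: -3*x^2 + 6*x = -3*x*(x - 2) = 0.
  ⇒ x = 0, 2

f''(x) = 6 - 6*x
Second-derivative test at each critical point:
  f''(0) = 6 > 0 → local minimum
  f''(2) = -6 < 0 → local maximum

Critical points: x = 0 (local minimum); x = 2 (local maximum)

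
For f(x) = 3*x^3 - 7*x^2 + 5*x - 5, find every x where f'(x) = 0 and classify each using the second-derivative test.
f'(x) = 9*x^2 - 14*x + 5

Solve f'(x) = 0:
  Factor: 9*x^2 - 14*x + 5 = (x - 1)*(9*x - 5) = 0.
  ⇒ x = 5/9, 1

f''(x) = 18*x - 14
Second-derivative test at each critical point:
  f''(5/9) = -4 < 0 → local maximum
  f''(1) = 4 > 0 → local minimum

Critical points: x = 5/9 (local maximum); x = 1 (local minimum)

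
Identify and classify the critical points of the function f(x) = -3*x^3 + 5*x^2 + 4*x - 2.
f'(x) = -9*x^2 + 10*x + 4

Solve f'(x) = 0:
  9*x^2 - 10*x - 4 = 0 has no rational roots; quadratic formula: x = (10 ± √244)/18.
  ⇒ x = 5/9 - sqrt(61)/9 ≈ -0.3122, 5/9 + sqrt(61)/9 ≈ 1.4234

f''(x) = 10 - 18*x
Second-derivative test at each critical point:
  f''(-0.3122) = 15.6205 > 0 → local minimum
  f''(1.4234) = -15.6205 < 0 → local maximum

Critical points: x = 5/9 - sqrt(61)/9 ≈ -0.3122 (local minimum); x = 5/9 + sqrt(61)/9 ≈ 1.4234 (local maximum)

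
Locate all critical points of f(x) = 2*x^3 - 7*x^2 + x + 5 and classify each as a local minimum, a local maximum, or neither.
f'(x) = 6*x^2 - 14*x + 1

Solve f'(x) = 0:
  6*x^2 - 14*x + 1 = 0 has no rational roots; quadratic formula: x = (14 ± √172)/12.
  ⇒ x = 7/6 - sqrt(43)/6 ≈ 0.0738, sqrt(43)/6 + 7/6 ≈ 2.2596

f''(x) = 12*x - 14
Second-derivative test at each critical point:
  f''(0.0738) = -13.1149 < 0 → local maximum
  f''(2.2596) = 13.1149 > 0 → local minimum

Critical points: x = 7/6 - sqrt(43)/6 ≈ 0.0738 (local maximum); x = sqrt(43)/6 + 7/6 ≈ 2.2596 (local minimum)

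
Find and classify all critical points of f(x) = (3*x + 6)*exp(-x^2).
f'(x) = 3*(-2*x*(x + 2) + 1)*exp(-x^2)

Solve f'(x) = 0:
  f'(x) = (-6*x^2 - 12*x + 3)·exp(-x^2) and exp(-x^2) > 0 for every x, so f'(x) = 0 ⇔ -6*x^2 - 12*x + 3 = 0.
  Factor: -6*x^2 - 12*x + 3 = -3*(2*x^2 + 4*x - 1); 2*x^2 + 4*x - 1 = 0 has no rational roots; quadratic formula: x = (-4 ± √24)/4.
  ⇒ x = -sqrt(6)/2 - 1 ≈ -2.2247, -1 + sqrt(6)/2 ≈ 0.2247

f''(x) = 6*(2*x^2*(x + 2) - 3*x - 2)*exp(-x^2)
Second-derivative test at each critical point:
  f''(-2.2247) = 0.1042 > 0 → local minimum
  f''(0.2247) = -13.9730 < 0 → local maximum

Critical points: x = -sqrt(6)/2 - 1 ≈ -2.2247 (local minimum); x = -1 + sqrt(6)/2 ≈ 0.2247 (local maximum)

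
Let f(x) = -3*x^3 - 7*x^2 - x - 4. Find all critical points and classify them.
f'(x) = -9*x^2 - 14*x - 1

Solve f'(x) = 0:
  9*x^2 + 14*x + 1 = 0 has no rational roots; quadratic formula: x = (-14 ± √160)/18.
  ⇒ x = -7/9 - 2*sqrt(10)/9 ≈ -1.4805, -7/9 + 2*sqrt(10)/9 ≈ -0.0750

f''(x) = -18*x - 14
Second-derivative test at each critical point:
  f''(-1.4805) = 12.6491 > 0 → local minimum
  f''(-0.0750) = -12.6491 < 0 → local maximum

Critical points: x = -7/9 - 2*sqrt(10)/9 ≈ -1.4805 (local minimum); x = -7/9 + 2*sqrt(10)/9 ≈ -0.0750 (local maximum)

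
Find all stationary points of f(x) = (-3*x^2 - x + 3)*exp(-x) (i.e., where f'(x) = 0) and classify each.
f'(x) = (3*x^2 - 5*x - 4)*exp(-x)

Solve f'(x) = 0:
  f'(x) = (3*x^2 - 5*x - 4)·exp(-x) and exp(-x) > 0 for every x, so f'(x) = 0 ⇔ 3*x^2 - 5*x - 4 = 0.
  3*x^2 - 5*x - 4 = 0 has no rational roots; quadratic formula: x = (5 ± √73)/6.
  ⇒ x = 5/6 - sqrt(73)/6 ≈ -0.5907, 5/6 + sqrt(73)/6 ≈ 2.2573

f''(x) = (-3*x^2 + 11*x - 1)*exp(-x)
Second-derivative test at each critical point:
  f''(-0.5907) = -15.4236 < 0 → local maximum
  f''(2.2573) = 0.8940 > 0 → local minimum

Critical points: x = 5/6 - sqrt(73)/6 ≈ -0.5907 (local maximum); x = 5/6 + sqrt(73)/6 ≈ 2.2573 (local minimum)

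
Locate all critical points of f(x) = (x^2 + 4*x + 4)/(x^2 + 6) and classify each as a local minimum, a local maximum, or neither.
f'(x) = 4*(-x^2 + x + 6)/(x^4 + 12*x^2 + 36)

Solve f'(x) = 0:
  f'(x) = -4*(x - 3)*(x + 2)/(x^2 + 6)^2; the denominator is positive wherever f is defined, so f'(x) = 0 ⇔ -4*x^2 + 4*x + 24 = 0.
  Factor: -4*x^2 + 4*x + 24 = -4*(x - 3)*(x + 2) = 0.
  ⇒ x = -2, 3

f''(x) = 4*(2*x^3 - 3*x^2 - 36*x + 6)/(x^6 + 18*x^4 + 108*x^2 + 216)
Second-derivative test at each critical point:
  f''(-2) = 1/5 > 0 → local minimum
  f''(3) = -4/45 < 0 → local maximum

Critical points: x = -2 (local minimum); x = 3 (local maximum)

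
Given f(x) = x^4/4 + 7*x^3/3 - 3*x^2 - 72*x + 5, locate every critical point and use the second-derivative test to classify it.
f'(x) = x^3 + 7*x^2 - 6*x - 72

Solve f'(x) = 0:
  Factor: x^3 + 7*x^2 - 6*x - 72 = (x - 3)*(x + 4)*(x + 6) = 0.
  ⇒ x = -6, -4, 3

f''(x) = 3*x^2 + 14*x - 6
Second-derivative test at each critical point:
  f''(-6) = 18 > 0 → local minimum
  f''(-4) = -14 < 0 → local maximum
  f''(3) = 63 > 0 → local minimum

Critical points: x = -6 (local minimum); x = -4 (local maximum); x = 3 (local minimum)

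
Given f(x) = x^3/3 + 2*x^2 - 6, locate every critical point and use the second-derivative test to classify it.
f'(x) = x*(x + 4)

Solve f'(x) = 0:
  Factor: x^2 + 4*x = x*(x + 4) = 0.
  ⇒ x = -4, 0

f''(x) = 2*x + 4
Second-derivative test at each critical point:
  f''(-4) = -4 < 0 → local maximum
  f''(0) = 4 > 0 → local minimum

Critical points: x = -4 (local maximum); x = 0 (local minimum)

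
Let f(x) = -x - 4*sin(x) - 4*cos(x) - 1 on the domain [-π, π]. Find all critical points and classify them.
f'(x) = -4*sqrt(2)*cos(x + pi/4) - 1

Solve f'(x) = 0 on [-π, π]:
  f'(x) = 0 ⇔ 4*sin(x) - 4*cos(x) = 1. Write the left side as R·cos(x + φ) with R = √((-4)² + (-4)²) = 4*sqrt(2), cos φ = -sqrt(2)/2, sin φ = -sqrt(2)/2; then cos(x + φ) = sqrt(2)/8. Solve for x and keep the solutions lying in [-π, π].
  ⇒ x = -pi + atan((1 - sqrt(31))/(-sqrt(31) - 1)) ≈ -2.5339, atan((1 + sqrt(31))/(-1 + sqrt(31))) ≈ 0.9631

f''(x) = 4*sqrt(2)*sin(x + pi/4)
Second-derivative test at each critical point:
  f''(-2.5339) = -5.5678 < 0 → local maximum
  f''(0.9631) = 5.5678 > 0 → local minimum

Critical points: x = -pi + atan((1 - sqrt(31))/(-sqrt(31) - 1)) ≈ -2.5339 (local maximum); x = atan((1 + sqrt(31))/(-1 + sqrt(31))) ≈ 0.9631 (local minimum)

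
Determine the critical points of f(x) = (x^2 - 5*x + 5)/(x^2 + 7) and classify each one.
f'(x) = (5*x^2 + 4*x - 35)/(x^4 + 14*x^2 + 49)

Solve f'(x) = 0:
  f'(x) = (5*x^2 + 4*x - 35)/(x^2 + 7)^2; the denominator is positive wherever f is defined, so f'(x) = 0 ⇔ 5*x^2 + 4*x - 35 = 0.
  5*x^2 + 4*x - 35 = 0 has no rational roots; quadratic formula: x = (-4 ± √716)/10.
  ⇒ x = -sqrt(179)/5 - 2/5 ≈ -3.0758, -2/5 + sqrt(179)/5 ≈ 2.2758

f''(x) = 2*(-5*x^3 - 6*x^2 + 105*x + 14)/(x^6 + 21*x^4 + 147*x^2 + 343)
Second-derivative test at each critical point:
  f''(-3.0758) = -0.0988 < 0 → local maximum
  f''(2.2758) = 0.1804 > 0 → local minimum

Critical points: x = -sqrt(179)/5 - 2/5 ≈ -3.0758 (local maximum); x = -2/5 + sqrt(179)/5 ≈ 2.2758 (local minimum)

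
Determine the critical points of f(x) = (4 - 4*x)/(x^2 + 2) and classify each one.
f'(x) = 4*(-x^2 + 2*x*(x - 1) - 2)/(x^2 + 2)^2

Solve f'(x) = 0:
  f'(x) = 4*(x^2 - 2*x - 2)/(x^2 + 2)^2; the denominator is positive wherever f is defined, so f'(x) = 0 ⇔ 4*x^2 - 8*x - 8 = 0.
  Factor: 4*x^2 - 8*x - 8 = 4*(x^2 - 2*x - 2); x^2 - 2*x - 2 = 0 has no rational roots; quadratic formula: x = (2 ± √12)/2.
  ⇒ x = 1 - sqrt(3) ≈ -0.7321, 1 + sqrt(3) ≈ 2.7321

f''(x) = 8*(4*x^2*(1 - x) + (3*x - 1)*(x^2 + 2))/(x^2 + 2)^3
Second-derivative test at each critical point:
  f''(-0.7321) = -2.1547 < 0 → local maximum
  f''(2.7321) = 0.1547 > 0 → local minimum

Critical points: x = 1 - sqrt(3) ≈ -0.7321 (local maximum); x = 1 + sqrt(3) ≈ 2.7321 (local minimum)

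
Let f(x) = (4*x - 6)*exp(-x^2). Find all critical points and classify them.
f'(x) = 4*(-x*(2*x - 3) + 1)*exp(-x^2)

Solve f'(x) = 0:
  f'(x) = (-8*x^2 + 12*x + 4)·exp(-x^2) and exp(-x^2) > 0 for every x, so f'(x) = 0 ⇔ -8*x^2 + 12*x + 4 = 0.
  Factor: -8*x^2 + 12*x + 4 = -4*(2*x^2 - 3*x - 1); 2*x^2 - 3*x - 1 = 0 has no rational roots; quadratic formula: x = (3 ± √17)/4.
  ⇒ x = 3/4 - sqrt(17)/4 ≈ -0.2808, 3/4 + sqrt(17)/4 ≈ 1.7808

f''(x) = 4*(2*x^2*(2*x - 3) - 6*x + 3)*exp(-x^2)
Second-derivative test at each critical point:
  f''(-0.2808) = 15.2422 > 0 → local minimum
  f''(1.7808) = -0.6919 < 0 → local maximum

Critical points: x = 3/4 - sqrt(17)/4 ≈ -0.2808 (local minimum); x = 3/4 + sqrt(17)/4 ≈ 1.7808 (local maximum)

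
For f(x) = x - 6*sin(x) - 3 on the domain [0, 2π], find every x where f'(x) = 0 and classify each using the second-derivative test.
f'(x) = 1 - 6*cos(x)

Solve f'(x) = 0 on [0, 2π]:
  f'(x) = 0 ⇔ cos(x) = 1/6, i.e. x = ±arccos(1/6) + 2nπ; keep the solutions lying in [0, 2π].
  ⇒ x = acos(1/6) ≈ 1.4033, -acos(1/6) + 2*pi ≈ 4.8798

f''(x) = 6*sin(x)
Second-derivative test at each critical point:
  f''(1.4033) = 5.9161 > 0 → local minimum
  f''(4.8798) = -5.9161 < 0 → local maximum

Critical points: x = acos(1/6) ≈ 1.4033 (local minimum); x = -acos(1/6) + 2*pi ≈ 4.8798 (local maximum)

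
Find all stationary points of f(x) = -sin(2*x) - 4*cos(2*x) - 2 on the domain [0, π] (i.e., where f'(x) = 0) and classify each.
f'(x) = 8*sin(2*x) - 2*cos(2*x)

Solve f'(x) = 0 on [0, π]:
  f'(x) = 0 ⇔ -cos(2*x) = -4*sin(2*x) ⇔ tan(2*x) = 1/4, i.e. 2*x = arctan(1/4) + nπ; keep the solutions lying in [0, π].
  ⇒ x = atan(1/4)/2 ≈ 0.1225, atan(1/4)/2 + pi/2 ≈ 1.6933

f''(x) = 4*sin(2*x) + 16*cos(2*x)
Second-derivative test at each critical point:
  f''(0.1225) = 16.4924 > 0 → local minimum
  f''(1.6933) = -16.4924 < 0 → local maximum

Critical points: x = atan(1/4)/2 ≈ 0.1225 (local minimum); x = atan(1/4)/2 + pi/2 ≈ 1.6933 (local maximum)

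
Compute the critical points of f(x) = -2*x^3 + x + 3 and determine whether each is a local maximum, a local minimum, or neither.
f'(x) = 1 - 6*x^2

Solve f'(x) = 0:
  6*x^2 - 1 = 0 has no rational roots; quadratic formula: x = (0 ± √24)/12.
  ⇒ x = -sqrt(6)/6 ≈ -0.4082, sqrt(6)/6 ≈ 0.4082

f''(x) = -12*x
Second-derivative test at each critical point:
  f''(-0.4082) = 4.8990 > 0 → local minimum
  f''(0.4082) = -4.8990 < 0 → local maximum

Critical points: x = -sqrt(6)/6 ≈ -0.4082 (local minimum); x = sqrt(6)/6 ≈ 0.4082 (local maximum)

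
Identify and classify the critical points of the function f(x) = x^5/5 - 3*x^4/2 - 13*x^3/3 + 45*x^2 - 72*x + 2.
f'(x) = x^4 - 6*x^3 - 13*x^2 + 90*x - 72

Solve f'(x) = 0:
  Factor: x^4 - 6*x^3 - 13*x^2 + 90*x - 72 = (x - 6)*(x - 3)*(x - 1)*(x + 4) = 0.
  ⇒ x = -4, 1, 3, 6

f''(x) = 4*x^3 - 18*x^2 - 26*x + 90
Second-derivative test at each critical point:
  f''(-4) = -350 < 0 → local maximum
  f''(1) = 50 > 0 → local minimum
  f''(3) = -42 < 0 → local maximum
  f''(6) = 150 > 0 → local minimum

Critical points: x = -4 (local maximum); x = 1 (local minimum); x = 3 (local maximum); x = 6 (local minimum)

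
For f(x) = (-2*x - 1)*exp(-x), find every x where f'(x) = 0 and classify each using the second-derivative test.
f'(x) = (2*x - 1)*exp(-x)

Solve f'(x) = 0:
  f'(x) = (2*x - 1)·exp(-x) and exp(-x) > 0 for every x, so f'(x) = 0 ⇔ 2*x - 1 = 0.
  2*x - 1 = 0.
  ⇒ x = 1/2

f''(x) = (3 - 2*x)*exp(-x)
Second-derivative test at each critical point:
  f''(1/2) = 1.2131 > 0 → local minimum

Critical points: x = 1/2 (local minimum)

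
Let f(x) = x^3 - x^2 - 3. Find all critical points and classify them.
f'(x) = x*(3*x - 2)

Solve f'(x) = 0:
  Factor: 3*x^2 - 2*x = x*(3*x - 2) = 0.
  ⇒ x = 0, 2/3

f''(x) = 6*x - 2
Second-derivative test at each critical point:
  f''(0) = -2 < 0 → local maximum
  f''(2/3) = 2 > 0 → local minimum

Critical points: x = 0 (local maximum); x = 2/3 (local minimum)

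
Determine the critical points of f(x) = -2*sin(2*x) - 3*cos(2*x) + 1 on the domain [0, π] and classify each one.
f'(x) = 6*sin(2*x) - 4*cos(2*x)

Solve f'(x) = 0 on [0, π]:
  f'(x) = 0 ⇔ -2*cos(2*x) = -3*sin(2*x) ⇔ tan(2*x) = 2/3, i.e. 2*x = arctan(2/3) + nπ; keep the solutions lying in [0, π].
  ⇒ x = atan(2/3)/2 ≈ 0.2940, atan(2/3)/2 + pi/2 ≈ 1.8648

f''(x) = 8*sin(2*x) + 12*cos(2*x)
Second-derivative test at each critical point:
  f''(0.2940) = 14.4222 > 0 → local minimum
  f''(1.8648) = -14.4222 < 0 → local maximum

Critical points: x = atan(2/3)/2 ≈ 0.2940 (local minimum); x = atan(2/3)/2 + pi/2 ≈ 1.8648 (local maximum)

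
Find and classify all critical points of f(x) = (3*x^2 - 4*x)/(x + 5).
f'(x) = (3*x^2 + 30*x - 20)/(x^2 + 10*x + 25)

Solve f'(x) = 0:
  f'(x) = (3*x^2 + 30*x - 20)/(x + 5)^2; the denominator is positive wherever f is defined, so f'(x) = 0 ⇔ 3*x^2 + 30*x - 20 = 0.
  3*x^2 + 30*x - 20 = 0 has no rational roots; quadratic formula: x = (-30 ± √1140)/6.
  ⇒ x = -sqrt(285)/3 - 5 ≈ -10.6273, -5 + sqrt(285)/3 ≈ 0.6273

f''(x) = 190/(x^3 + 15*x^2 + 75*x + 125)
Second-derivative test at each critical point:
  f''(-10.6273) = -1.0662 < 0 → local maximum
  f''(0.6273) = 1.0662 > 0 → local minimum

Critical points: x = -sqrt(285)/3 - 5 ≈ -10.6273 (local maximum); x = -5 + sqrt(285)/3 ≈ 0.6273 (local minimum)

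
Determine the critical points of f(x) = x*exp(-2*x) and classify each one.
f'(x) = (1 - 2*x)*exp(-2*x)

Solve f'(x) = 0:
  f'(x) = (1 - 2*x)·exp(-2*x) and exp(-2*x) > 0 for every x, so f'(x) = 0 ⇔ 1 - 2*x = 0.
  1 - 2*x = 0.
  ⇒ x = 1/2

f''(x) = 4*(x - 1)*exp(-2*x)
Second-derivative test at each critical point:
  f''(1/2) = -0.7358 < 0 → local maximum

Critical points: x = 1/2 (local maximum)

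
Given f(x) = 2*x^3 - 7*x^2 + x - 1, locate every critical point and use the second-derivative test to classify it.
f'(x) = 6*x^2 - 14*x + 1

Solve f'(x) = 0:
  6*x^2 - 14*x + 1 = 0 has no rational roots; quadratic formula: x = (14 ± √172)/12.
  ⇒ x = 7/6 - sqrt(43)/6 ≈ 0.0738, sqrt(43)/6 + 7/6 ≈ 2.2596

f''(x) = 12*x - 14
Second-derivative test at each critical point:
  f''(0.0738) = -13.1149 < 0 → local maximum
  f''(2.2596) = 13.1149 > 0 → local minimum

Critical points: x = 7/6 - sqrt(43)/6 ≈ 0.0738 (local maximum); x = sqrt(43)/6 + 7/6 ≈ 2.2596 (local minimum)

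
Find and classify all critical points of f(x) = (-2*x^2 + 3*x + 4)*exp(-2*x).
f'(x) = (4*x^2 - 10*x - 5)*exp(-2*x)

Solve f'(x) = 0:
  f'(x) = (4*x^2 - 10*x - 5)·exp(-2*x) and exp(-2*x) > 0 for every x, so f'(x) = 0 ⇔ 4*x^2 - 10*x - 5 = 0.
  4*x^2 - 10*x - 5 = 0 has no rational roots; quadratic formula: x = (10 ± √180)/8.
  ⇒ x = 5/4 - 3*sqrt(5)/4 ≈ -0.4271, 5/4 + 3*sqrt(5)/4 ≈ 2.9271

f''(x) = 4*x*(7 - 2*x)*exp(-2*x)
Second-derivative test at each critical point:
  f''(-0.4271) = -31.5187 < 0 → local maximum
  f''(2.9271) = 0.0385 > 0 → local minimum

Critical points: x = 5/4 - 3*sqrt(5)/4 ≈ -0.4271 (local maximum); x = 5/4 + 3*sqrt(5)/4 ≈ 2.9271 (local minimum)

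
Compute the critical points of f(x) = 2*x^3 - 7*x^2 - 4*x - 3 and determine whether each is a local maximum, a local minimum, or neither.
f'(x) = 6*x^2 - 14*x - 4

Solve f'(x) = 0:
  Factor: 6*x^2 - 14*x - 4 = 2*(3*x^2 - 7*x - 2); 3*x^2 - 7*x - 2 = 0 has no rational roots; quadratic formula: x = (7 ± √73)/6.
  ⇒ x = 7/6 - sqrt(73)/6 ≈ -0.2573, 7/6 + sqrt(73)/6 ≈ 2.5907

f''(x) = 12*x - 14
Second-derivative test at each critical point:
  f''(-0.2573) = -17.0880 < 0 → local maximum
  f''(2.5907) = 17.0880 > 0 → local minimum

Critical points: x = 7/6 - sqrt(73)/6 ≈ -0.2573 (local maximum); x = 7/6 + sqrt(73)/6 ≈ 2.5907 (local minimum)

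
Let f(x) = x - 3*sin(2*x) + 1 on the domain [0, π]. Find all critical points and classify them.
f'(x) = 1 - 6*cos(2*x)

Solve f'(x) = 0 on [0, π]:
  f'(x) = 0 ⇔ cos(2*x) = 1/6, i.e. 2*x = ±arccos(1/6) + 2nπ; keep the solutions lying in [0, π].
  ⇒ x = acos(1/6)/2 ≈ 0.7017, pi - acos(1/6)/2 ≈ 2.4399

f''(x) = 12*sin(2*x)
Second-derivative test at each critical point:
  f''(0.7017) = 11.8322 > 0 → local minimum
  f''(2.4399) = -11.8322 < 0 → local maximum

Critical points: x = acos(1/6)/2 ≈ 0.7017 (local minimum); x = pi - acos(1/6)/2 ≈ 2.4399 (local maximum)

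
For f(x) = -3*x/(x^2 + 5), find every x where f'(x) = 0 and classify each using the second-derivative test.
f'(x) = 3*(x^2 - 5)/(x^2 + 5)^2

Solve f'(x) = 0:
  f'(x) = 3*(x^2 - 5)/(x^2 + 5)^2; the denominator is positive wherever f is defined, so f'(x) = 0 ⇔ 3*x^2 - 15 = 0.
  Factor: 3*x^2 - 15 = 3*(x^2 - 5); x^2 - 5 = 0 has no rational roots; quadratic formula: x = (0 ± √20)/2.
  ⇒ x = -sqrt(5) ≈ -2.2361, sqrt(5) ≈ 2.2361

f''(x) = 6*x*(15 - x^2)/(x^2 + 5)^3
Second-derivative test at each critical point:
  f''(-2.2361) = -0.1342 < 0 → local maximum
  f''(2.2361) = 0.1342 > 0 → local minimum

Critical points: x = -sqrt(5) ≈ -2.2361 (local maximum); x = sqrt(5) ≈ 2.2361 (local minimum)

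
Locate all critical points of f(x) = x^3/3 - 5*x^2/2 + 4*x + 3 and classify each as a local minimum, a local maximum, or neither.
f'(x) = x^2 - 5*x + 4

Solve f'(x) = 0:
  Factor: x^2 - 5*x + 4 = (x - 4)*(x - 1) = 0.
  ⇒ x = 1, 4

f''(x) = 2*x - 5
Second-derivative test at each critical point:
  f''(1) = -3 < 0 → local maximum
  f''(4) = 3 > 0 → local minimum

Critical points: x = 1 (local maximum); x = 4 (local minimum)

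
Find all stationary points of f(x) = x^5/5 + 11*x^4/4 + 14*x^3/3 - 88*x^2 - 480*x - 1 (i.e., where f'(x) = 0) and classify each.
f'(x) = x^4 + 11*x^3 + 14*x^2 - 176*x - 480

Solve f'(x) = 0:
  Factor: x^4 + 11*x^3 + 14*x^2 - 176*x - 480 = (x - 4)*(x + 4)*(x + 5)*(x + 6) = 0.
  ⇒ x = -6, -5, -4, 4

f''(x) = 4*x^3 + 33*x^2 + 28*x - 176
Second-derivative test at each critical point:
  f''(-6) = -20 < 0 → local maximum
  f''(-5) = 9 > 0 → local minimum
  f''(-4) = -16 < 0 → local maximum
  f''(4) = 720 > 0 → local minimum

Critical points: x = -6 (local maximum); x = -5 (local minimum); x = -4 (local maximum); x = 4 (local minimum)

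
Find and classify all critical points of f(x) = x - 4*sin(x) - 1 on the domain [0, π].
f'(x) = 1 - 4*cos(x)

Solve f'(x) = 0 on [0, π]:
  f'(x) = 0 ⇔ cos(x) = 1/4, i.e. x = ±arccos(1/4) + 2nπ; keep the solutions lying in [0, π].
  ⇒ x = acos(1/4) ≈ 1.3181

f''(x) = 4*sin(x)
Second-derivative test at each critical point:
  f''(1.3181) = 3.8730 > 0 → local minimum

Critical points: x = acos(1/4) ≈ 1.3181 (local minimum)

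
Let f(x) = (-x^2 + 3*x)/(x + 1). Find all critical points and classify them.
f'(x) = (-x^2 - 2*x + 3)/(x^2 + 2*x + 1)

Solve f'(x) = 0:
  f'(x) = -(x - 1)*(x + 3)/(x + 1)^2; the denominator is positive wherever f is defined, so f'(x) = 0 ⇔ -x^2 - 2*x + 3 = 0.
  Factor: -x^2 - 2*x + 3 = -(x - 1)*(x + 3) = 0.
  ⇒ x = -3, 1

f''(x) = -8/(x^3 + 3*x^2 + 3*x + 1)
Second-derivative test at each critical point:
  f''(-3) = 1 > 0 → local minimum
  f''(1) = -1 < 0 → local maximum

Critical points: x = -3 (local minimum); x = 1 (local maximum)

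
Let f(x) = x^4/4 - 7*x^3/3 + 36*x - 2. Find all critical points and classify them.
f'(x) = x^3 - 7*x^2 + 36

Solve f'(x) = 0:
  Factor: x^3 - 7*x^2 + 36 = (x - 6)*(x - 3)*(x + 2) = 0.
  ⇒ x = -2, 3, 6

f''(x) = x*(3*x - 14)
Second-derivative test at each critical point:
  f''(-2) = 40 > 0 → local minimum
  f''(3) = -15 < 0 → local maximum
  f''(6) = 24 > 0 → local minimum

Critical points: x = -2 (local minimum); x = 3 (local maximum); x = 6 (local minimum)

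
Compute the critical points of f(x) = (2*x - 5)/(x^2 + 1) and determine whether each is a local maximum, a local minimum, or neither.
f'(x) = 2*(-x^2 + 5*x + 1)/(x^4 + 2*x^2 + 1)

Solve f'(x) = 0:
  f'(x) = -2*(x^2 - 5*x - 1)/(x^2 + 1)^2; the denominator is positive wherever f is defined, so f'(x) = 0 ⇔ -2*x^2 + 10*x + 2 = 0.
  Factor: -2*x^2 + 10*x + 2 = -2*(x^2 - 5*x - 1); x^2 - 5*x - 1 = 0 has no rational roots; quadratic formula: x = (5 ± √29)/2.
  ⇒ x = 5/2 - sqrt(29)/2 ≈ -0.1926, 5/2 + sqrt(29)/2 ≈ 5.1926

f''(x) = 2*(4*x^2*(2*x - 5) + (5 - 6*x)*(x^2 + 1))/(x^2 + 1)^3
Second-derivative test at each critical point:
  f''(-0.1926) = 10.0138 > 0 → local minimum
  f''(5.1926) = -0.0138 < 0 → local maximum

Critical points: x = 5/2 - sqrt(29)/2 ≈ -0.1926 (local minimum); x = 5/2 + sqrt(29)/2 ≈ 5.1926 (local maximum)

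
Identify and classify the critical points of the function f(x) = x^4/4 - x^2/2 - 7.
f'(x) = x^3 - x

Solve f'(x) = 0:
  Factor: x^3 - x = x*(x - 1)*(x + 1) = 0.
  ⇒ x = -1, 0, 1

f''(x) = 3*x^2 - 1
Second-derivative test at each critical point:
  f''(-1) = 2 > 0 → local minimum
  f''(0) = -1 < 0 → local maximum
  f''(1) = 2 > 0 → local minimum

Critical points: x = -1 (local minimum); x = 0 (local maximum); x = 1 (local minimum)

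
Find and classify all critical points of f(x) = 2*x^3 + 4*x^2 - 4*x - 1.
f'(x) = 6*x^2 + 8*x - 4

Solve f'(x) = 0:
  Factor: 6*x^2 + 8*x - 4 = 2*(3*x^2 + 4*x - 2); 3*x^2 + 4*x - 2 = 0 has no rational roots; quadratic formula: x = (-4 ± √40)/6.
  ⇒ x = -sqrt(10)/3 - 2/3 ≈ -1.7208, -2/3 + sqrt(10)/3 ≈ 0.3874

f''(x) = 12*x + 8
Second-derivative test at each critical point:
  f''(-1.7208) = -12.6491 < 0 → local maximum
  f''(0.3874) = 12.6491 > 0 → local minimum

Critical points: x = -sqrt(10)/3 - 2/3 ≈ -1.7208 (local maximum); x = -2/3 + sqrt(10)/3 ≈ 0.3874 (local minimum)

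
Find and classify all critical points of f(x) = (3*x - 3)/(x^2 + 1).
f'(x) = 3*(x^2 - 2*x*(x - 1) + 1)/(x^2 + 1)^2

Solve f'(x) = 0:
  f'(x) = -3*(x^2 - 2*x - 1)/(x^2 + 1)^2; the denominator is positive wherever f is defined, so f'(x) = 0 ⇔ -3*x^2 + 6*x + 3 = 0.
  Factor: -3*x^2 + 6*x + 3 = -3*(x^2 - 2*x - 1); x^2 - 2*x - 1 = 0 has no rational roots; quadratic formula: x = (2 ± √8)/2.
  ⇒ x = 1 - sqrt(2) ≈ -0.4142, 1 + sqrt(2) ≈ 2.4142

f''(x) = 6*(4*x^2*(x - 1) + (1 - 3*x)*(x^2 + 1))/(x^2 + 1)^3
Second-derivative test at each critical point:
  f''(-0.4142) = 6.1820 > 0 → local minimum
  f''(2.4142) = -0.1820 < 0 → local maximum

Critical points: x = 1 - sqrt(2) ≈ -0.4142 (local minimum); x = 1 + sqrt(2) ≈ 2.4142 (local maximum)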